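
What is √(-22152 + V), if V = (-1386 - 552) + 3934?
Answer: 2*I*√5039 ≈ 141.97*I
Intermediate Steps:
V = 1996 (V = -1938 + 3934 = 1996)
√(-22152 + V) = √(-22152 + 1996) = √(-20156) = 2*I*√5039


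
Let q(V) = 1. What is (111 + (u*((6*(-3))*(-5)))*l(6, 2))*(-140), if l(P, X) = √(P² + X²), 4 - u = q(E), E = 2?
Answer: -15540 - 75600*√10 ≈ -2.5461e+5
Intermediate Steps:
u = 3 (u = 4 - 1*1 = 4 - 1 = 3)
(111 + (u*((6*(-3))*(-5)))*l(6, 2))*(-140) = (111 + (3*((6*(-3))*(-5)))*√(6² + 2²))*(-140) = (111 + (3*(-18*(-5)))*√(36 + 4))*(-140) = (111 + (3*90)*√40)*(-140) = (111 + 270*(2*√10))*(-140) = (111 + 540*√10)*(-140) = -15540 - 75600*√10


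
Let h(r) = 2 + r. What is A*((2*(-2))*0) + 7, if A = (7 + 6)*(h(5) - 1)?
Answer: 7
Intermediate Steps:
A = 78 (A = (7 + 6)*((2 + 5) - 1) = 13*(7 - 1) = 13*6 = 78)
A*((2*(-2))*0) + 7 = 78*((2*(-2))*0) + 7 = 78*(-4*0) + 7 = 78*0 + 7 = 0 + 7 = 7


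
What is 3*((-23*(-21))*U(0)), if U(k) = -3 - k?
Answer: -4347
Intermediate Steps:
3*((-23*(-21))*U(0)) = 3*((-23*(-21))*(-3 - 1*0)) = 3*(483*(-3 + 0)) = 3*(483*(-3)) = 3*(-1449) = -4347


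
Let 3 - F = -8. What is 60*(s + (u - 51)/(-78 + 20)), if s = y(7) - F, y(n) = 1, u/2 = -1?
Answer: -15810/29 ≈ -545.17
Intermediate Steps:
u = -2 (u = 2*(-1) = -2)
F = 11 (F = 3 - 1*(-8) = 3 + 8 = 11)
s = -10 (s = 1 - 1*11 = 1 - 11 = -10)
60*(s + (u - 51)/(-78 + 20)) = 60*(-10 + (-2 - 51)/(-78 + 20)) = 60*(-10 - 53/(-58)) = 60*(-10 - 53*(-1/58)) = 60*(-10 + 53/58) = 60*(-527/58) = -15810/29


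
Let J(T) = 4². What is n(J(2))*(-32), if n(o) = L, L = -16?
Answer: 512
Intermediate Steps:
J(T) = 16
n(o) = -16
n(J(2))*(-32) = -16*(-32) = 512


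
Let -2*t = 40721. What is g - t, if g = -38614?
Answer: -36507/2 ≈ -18254.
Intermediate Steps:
t = -40721/2 (t = -½*40721 = -40721/2 ≈ -20361.)
g - t = -38614 - 1*(-40721/2) = -38614 + 40721/2 = -36507/2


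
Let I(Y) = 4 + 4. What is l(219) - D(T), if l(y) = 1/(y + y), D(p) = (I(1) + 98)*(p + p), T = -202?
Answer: 18756913/438 ≈ 42824.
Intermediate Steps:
I(Y) = 8
D(p) = 212*p (D(p) = (8 + 98)*(p + p) = 106*(2*p) = 212*p)
l(y) = 1/(2*y)
l(219) - D(T) = (½)/219 - 212*(-202) = (½)*(1/219) - 1*(-42824) = 1/438 + 42824 = 18756913/438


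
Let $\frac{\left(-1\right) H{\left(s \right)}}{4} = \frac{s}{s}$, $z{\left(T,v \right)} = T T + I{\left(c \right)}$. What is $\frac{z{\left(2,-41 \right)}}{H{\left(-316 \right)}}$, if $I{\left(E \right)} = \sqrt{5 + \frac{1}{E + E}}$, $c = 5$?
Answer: $-1 - \frac{\sqrt{510}}{40} \approx -1.5646$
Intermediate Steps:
$I{\left(E \right)} = \sqrt{5 + \frac{1}{2 E}}$
$z{\left(T,v \right)} = T^{2} + \frac{\sqrt{510}}{10}$ ($z{\left(T,v \right)} = T T + \frac{\sqrt{20 + \frac{2}{5}}}{2} = T^{2} + \frac{\sqrt{20 + 2 \cdot \frac{1}{5}}}{2} = T^{2} + \frac{\sqrt{20 + \frac{2}{5}}}{2} = T^{2} + \frac{\sqrt{\frac{102}{5}}}{2} = T^{2} + \frac{\frac{1}{5} \sqrt{510}}{2} = T^{2} + \frac{\sqrt{510}}{10}$)
$H{\left(s \right)} = -4$ ($H{\left(s \right)} = - 4 \frac{s}{s} = \left(-4\right) 1 = -4$)
$\frac{z{\left(2,-41 \right)}}{H{\left(-316 \right)}} = \frac{2^{2} + \frac{\sqrt{510}}{10}}{-4} = \left(4 + \frac{\sqrt{510}}{10}\right) \left(- \frac{1}{4}\right) = -1 - \frac{\sqrt{510}}{40}$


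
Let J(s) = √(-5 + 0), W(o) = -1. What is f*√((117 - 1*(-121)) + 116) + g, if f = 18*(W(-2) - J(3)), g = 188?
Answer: 188 - 18*√354 - 18*I*√1770 ≈ -150.67 - 757.28*I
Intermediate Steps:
J(s) = I*√5 (J(s) = √(-5) = I*√5)
f = -18 - 18*I*√5 (f = 18*(-1 - I*√5) = -18 - 18*I*√5 ≈ -18.0 - 40.249*I)
f*√((117 - 1*(-121)) + 116) + g = (-18 - 18*I*√5)*√((117 - 1*(-121)) + 116) + 188 = (-18 - 18*I*√5)*√((117 + 121) + 116) + 188 = (-18 - 18*I*√5)*√(238 + 116) + 188 = (-18 - 18*I*√5)*√354 + 188 = √354*(-18 - 18*I*√5) + 188 = 188 + √354*(-18 - 18*I*√5)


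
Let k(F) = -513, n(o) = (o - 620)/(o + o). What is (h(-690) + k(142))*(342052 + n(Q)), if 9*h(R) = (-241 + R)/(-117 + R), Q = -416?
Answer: -66255500152525/377676 ≈ -1.7543e+8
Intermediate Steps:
h(R) = (-241 + R)/(9*(-117 + R)) (h(R) = ((-241 + R)/(-117 + R))/9 = (-241 + R)/(9*(-117 + R)))
n(o) = (-620 + o)/(2*o) (n(o) = (-620 + o)/((2*o)) = (-620 + o)*(1/(2*o)) = (-620 + o)/(2*o))
(h(-690) + k(142))*(342052 + n(Q)) = ((-241 - 690)/(9*(-117 - 690)) - 513)*(342052 + (1/2)*(-620 - 416)/(-416)) = ((1/9)*(-931)/(-807) - 513)*(342052 + (1/2)*(-1/416)*(-1036)) = ((1/9)*(-1/807)*(-931) - 513)*(342052 + 259/208) = (931/7263 - 513)*(71147075/208) = -3724988/7263*71147075/208 = -66255500152525/377676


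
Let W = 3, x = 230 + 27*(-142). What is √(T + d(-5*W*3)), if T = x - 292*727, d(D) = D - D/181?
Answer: 2*I*√1768543217/181 ≈ 464.69*I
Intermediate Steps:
x = -3604 (x = 230 - 3834 = -3604)
d(D) = 180*D/181 (d(D) = D - D/181 = 180*D/181)
T = -215888 (T = -3604 - 292*727 = -3604 - 212284 = -215888)
√(T + d(-5*W*3)) = √(-215888 + 180*(-5*3*3)/181) = √(-215888 + 180*(-15*3)/181) = √(-215888 + (180/181)*(-45)) = √(-215888 - 8100/181) = √(-39083828/181) = 2*I*√1768543217/181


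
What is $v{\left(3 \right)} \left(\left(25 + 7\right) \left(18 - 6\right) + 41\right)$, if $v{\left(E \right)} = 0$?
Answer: $0$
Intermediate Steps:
$v{\left(3 \right)} \left(\left(25 + 7\right) \left(18 - 6\right) + 41\right) = 0 \left(\left(25 + 7\right) \left(18 - 6\right) + 41\right) = 0 \left(32 \cdot 12 + 41\right) = 0 \left(384 + 41\right) = 0 \cdot 425 = 0$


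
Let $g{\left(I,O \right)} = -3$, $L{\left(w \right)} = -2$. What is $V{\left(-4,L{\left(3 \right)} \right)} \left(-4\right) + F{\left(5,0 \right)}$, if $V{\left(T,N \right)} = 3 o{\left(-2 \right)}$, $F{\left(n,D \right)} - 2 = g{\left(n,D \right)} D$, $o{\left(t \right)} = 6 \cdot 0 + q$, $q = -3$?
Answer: $38$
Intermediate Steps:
$o{\left(t \right)} = -3$ ($o{\left(t \right)} = 6 \cdot 0 - 3 = 0 - 3 = -3$)
$F{\left(n,D \right)} = 2 - 3 D$
$V{\left(T,N \right)} = -9$ ($V{\left(T,N \right)} = 3 \left(-3\right) = -9$)
$V{\left(-4,L{\left(3 \right)} \right)} \left(-4\right) + F{\left(5,0 \right)} = \left(-9\right) \left(-4\right) + \left(2 - 0\right) = 36 + \left(2 + 0\right) = 36 + 2 = 38$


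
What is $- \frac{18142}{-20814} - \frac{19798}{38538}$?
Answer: $\frac{23923402}{66844161} \approx 0.3579$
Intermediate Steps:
$- \frac{18142}{-20814} - \frac{19798}{38538} = \left(-18142\right) \left(- \frac{1}{20814}\right) - \frac{9899}{19269} = \frac{9071}{10407} - \frac{9899}{19269} = \frac{23923402}{66844161}$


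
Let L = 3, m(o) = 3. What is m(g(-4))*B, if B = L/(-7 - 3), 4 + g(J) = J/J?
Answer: -9/10 ≈ -0.90000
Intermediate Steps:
g(J) = -3 (g(J) = -4 + J/J = -4 + 1 = -3)
B = -3/10 (B = 3/(-7 - 3) = 3/(-10) = -⅒*3 = -3/10 ≈ -0.30000)
m(g(-4))*B = 3*(-3/10) = -9/10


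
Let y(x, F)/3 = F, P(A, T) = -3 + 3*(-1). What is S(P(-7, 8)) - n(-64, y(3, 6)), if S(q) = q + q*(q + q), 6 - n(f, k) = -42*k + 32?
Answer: -664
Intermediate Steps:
P(A, T) = -6 (P(A, T) = -3 - 3 = -6)
y(x, F) = 3*F
n(f, k) = -26 + 42*k (n(f, k) = 6 - (-42*k + 32) = 6 - (32 - 42*k) = 6 + (-32 + 42*k) = -26 + 42*k)
S(q) = q + 2*q**2 (S(q) = q + q*(2*q) = q + 2*q**2)
S(P(-7, 8)) - n(-64, y(3, 6)) = -6*(1 + 2*(-6)) - (-26 + 42*(3*6)) = -6*(1 - 12) - (-26 + 42*18) = -6*(-11) - (-26 + 756) = 66 - 1*730 = 66 - 730 = -664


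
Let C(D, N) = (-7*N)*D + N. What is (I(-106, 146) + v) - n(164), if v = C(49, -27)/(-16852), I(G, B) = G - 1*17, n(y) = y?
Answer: -2422879/8426 ≈ -287.55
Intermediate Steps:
C(D, N) = N - 7*D*N (C(D, N) = -7*D*N + N = N - 7*D*N)
I(G, B) = -17 + G (I(G, B) = G - 17 = -17 + G)
v = -4617/8426 (v = -27*(1 - 7*49)/(-16852) = -27*(1 - 343)*(-1/16852) = -27*(-342)*(-1/16852) = 9234*(-1/16852) = -4617/8426 ≈ -0.54795)
(I(-106, 146) + v) - n(164) = ((-17 - 106) - 4617/8426) - 1*164 = (-123 - 4617/8426) - 164 = -1041015/8426 - 164 = -2422879/8426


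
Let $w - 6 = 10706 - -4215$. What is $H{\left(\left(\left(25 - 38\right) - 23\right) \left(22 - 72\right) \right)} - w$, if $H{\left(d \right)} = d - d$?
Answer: $-14927$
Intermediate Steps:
$w = 14927$ ($w = 6 + \left(10706 - -4215\right) = 6 + \left(10706 + 4215\right) = 6 + 14921 = 14927$)
$H{\left(d \right)} = 0$
$H{\left(\left(\left(25 - 38\right) - 23\right) \left(22 - 72\right) \right)} - w = 0 - 14927 = -14927$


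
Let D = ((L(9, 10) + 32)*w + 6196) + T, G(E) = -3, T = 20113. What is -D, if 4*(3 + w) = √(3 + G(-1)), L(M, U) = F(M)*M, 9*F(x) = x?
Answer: -26186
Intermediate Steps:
F(x) = x/9
L(M, U) = M²/9 (L(M, U) = (M/9)*M = M²/9)
w = -3 (w = -3 + √(3 - 3)/4 = -3 + √0/4 = -3 + (¼)*0 = -3 + 0 = -3)
D = 26186 (D = (((⅑)*9² + 32)*(-3) + 6196) + 20113 = (((⅑)*81 + 32)*(-3) + 6196) + 20113 = ((9 + 32)*(-3) + 6196) + 20113 = (41*(-3) + 6196) + 20113 = (-123 + 6196) + 20113 = 6073 + 20113 = 26186)
-D = -1*26186 = -26186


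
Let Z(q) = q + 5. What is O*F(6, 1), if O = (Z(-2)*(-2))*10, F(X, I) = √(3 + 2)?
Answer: -60*√5 ≈ -134.16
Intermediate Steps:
Z(q) = 5 + q
F(X, I) = √5
O = -60 (O = ((5 - 2)*(-2))*10 = (3*(-2))*10 = -6*10 = -60)
O*F(6, 1) = -60*√5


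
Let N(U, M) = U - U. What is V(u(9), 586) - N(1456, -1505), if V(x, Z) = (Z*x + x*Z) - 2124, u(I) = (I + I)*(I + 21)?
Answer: 630756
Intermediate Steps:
u(I) = 2*I*(21 + I) (u(I) = (2*I)*(21 + I) = 2*I*(21 + I))
N(U, M) = 0
V(x, Z) = -2124 + 2*Z*x (V(x, Z) = (Z*x + Z*x) - 2124 = 2*Z*x - 2124 = -2124 + 2*Z*x)
V(u(9), 586) - N(1456, -1505) = (-2124 + 2*586*(2*9*(21 + 9))) - 1*0 = (-2124 + 2*586*(2*9*30)) + 0 = (-2124 + 2*586*540) + 0 = (-2124 + 632880) + 0 = 630756 + 0 = 630756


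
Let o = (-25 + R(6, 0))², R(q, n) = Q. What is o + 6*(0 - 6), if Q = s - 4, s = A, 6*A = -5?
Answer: 30745/36 ≈ 854.03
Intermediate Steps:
A = -⅚ (A = (⅙)*(-5) = -⅚ ≈ -0.83333)
s = -⅚ ≈ -0.83333
Q = -29/6 (Q = -⅚ - 4 = -29/6 ≈ -4.8333)
R(q, n) = -29/6
o = 32041/36 (o = (-25 - 29/6)² = (-179/6)² = 32041/36 ≈ 890.03)
o + 6*(0 - 6) = 32041/36 + 6*(0 - 6) = 32041/36 + 6*(-6) = 32041/36 - 36 = 30745/36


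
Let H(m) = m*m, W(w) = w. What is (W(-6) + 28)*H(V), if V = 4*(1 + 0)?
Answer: 352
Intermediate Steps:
V = 4 (V = 4*1 = 4)
H(m) = m**2
(W(-6) + 28)*H(V) = (-6 + 28)*4**2 = 22*16 = 352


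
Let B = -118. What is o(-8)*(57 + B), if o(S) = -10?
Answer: 610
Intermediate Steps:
o(-8)*(57 + B) = -10*(57 - 118) = -10*(-61) = 610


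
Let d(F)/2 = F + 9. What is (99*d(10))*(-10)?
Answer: -37620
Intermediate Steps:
d(F) = 18 + 2*F (d(F) = 2*(F + 9) = 2*(9 + F) = 18 + 2*F)
(99*d(10))*(-10) = (99*(18 + 2*10))*(-10) = (99*(18 + 20))*(-10) = (99*38)*(-10) = 3762*(-10) = -37620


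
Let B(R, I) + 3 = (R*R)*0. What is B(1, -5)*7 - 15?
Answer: -36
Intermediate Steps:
B(R, I) = -3 (B(R, I) = -3 + (R*R)*0 = -3 + R²*0 = -3 + 0 = -3)
B(1, -5)*7 - 15 = -3*7 - 15 = -21 - 15 = -36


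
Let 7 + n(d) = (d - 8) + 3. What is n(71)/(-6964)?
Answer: -59/6964 ≈ -0.0084721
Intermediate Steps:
n(d) = -12 + d (n(d) = -7 + ((d - 8) + 3) = -7 + ((-8 + d) + 3) = -7 + (-5 + d) = -12 + d)
n(71)/(-6964) = (-12 + 71)/(-6964) = 59*(-1/6964) = -59/6964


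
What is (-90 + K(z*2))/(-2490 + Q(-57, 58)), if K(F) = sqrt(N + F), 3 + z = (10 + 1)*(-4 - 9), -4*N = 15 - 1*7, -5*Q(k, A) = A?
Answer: 225/6254 - 35*I*sqrt(6)/12508 ≈ 0.035977 - 0.0068542*I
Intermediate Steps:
Q(k, A) = -A/5
N = -2 (N = -(15 - 1*7)/4 = -(15 - 7)/4 = -1/4*8 = -2)
z = -146 (z = -3 + (10 + 1)*(-4 - 9) = -3 + 11*(-13) = -3 - 143 = -146)
K(F) = sqrt(-2 + F)
(-90 + K(z*2))/(-2490 + Q(-57, 58)) = (-90 + sqrt(-2 - 146*2))/(-2490 - 1/5*58) = (-90 + sqrt(-2 - 292))/(-2490 - 58/5) = (-90 + sqrt(-294))/(-12508/5) = (-90 + 7*I*sqrt(6))*(-5/12508) = 225/6254 - 35*I*sqrt(6)/12508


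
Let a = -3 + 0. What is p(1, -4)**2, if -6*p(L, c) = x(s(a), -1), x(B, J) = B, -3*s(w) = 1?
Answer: 1/324 ≈ 0.0030864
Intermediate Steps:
a = -3
s(w) = -1/3 (s(w) = -1/3*1 = -1/3)
p(L, c) = 1/18 (p(L, c) = -1/6*(-1/3) = 1/18)
p(1, -4)**2 = (1/18)**2 = 1/324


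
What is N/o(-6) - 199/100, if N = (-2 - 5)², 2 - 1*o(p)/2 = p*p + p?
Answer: -573/200 ≈ -2.8650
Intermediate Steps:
o(p) = 4 - 2*p - 2*p² (o(p) = 4 - 2*(p*p + p) = 4 - 2*(p² + p) = 4 - 2*(p + p²) = 4 + (-2*p - 2*p²) = 4 - 2*p - 2*p²)
N = 49 (N = (-7)² = 49)
N/o(-6) - 199/100 = 49/(4 - 2*(-6) - 2*(-6)²) - 199/100 = 49/(4 + 12 - 2*36) - 199*1/100 = 49/(4 + 12 - 72) - 199/100 = 49/(-56) - 199/100 = 49*(-1/56) - 199/100 = -7/8 - 199/100 = -573/200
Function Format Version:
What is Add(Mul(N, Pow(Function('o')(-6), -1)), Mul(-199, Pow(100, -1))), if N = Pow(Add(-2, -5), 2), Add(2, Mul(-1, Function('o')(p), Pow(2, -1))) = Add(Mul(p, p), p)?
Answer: Rational(-573, 200) ≈ -2.8650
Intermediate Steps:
Function('o')(p) = Add(4, Mul(-2, p), Mul(-2, Pow(p, 2))) (Function('o')(p) = Add(4, Mul(-2, Add(Mul(p, p), p))) = Add(4, Mul(-2, Add(Pow(p, 2), p))) = Add(4, Mul(-2, Add(p, Pow(p, 2)))) = Add(4, Add(Mul(-2, p), Mul(-2, Pow(p, 2)))) = Add(4, Mul(-2, p), Mul(-2, Pow(p, 2))))
N = 49 (N = Pow(-7, 2) = 49)
Add(Mul(N, Pow(Function('o')(-6), -1)), Mul(-199, Pow(100, -1))) = Add(Mul(49, Pow(Add(4, Mul(-2, -6), Mul(-2, Pow(-6, 2))), -1)), Mul(-199, Pow(100, -1))) = Add(Mul(49, Pow(Add(4, 12, Mul(-2, 36)), -1)), Mul(-199, Rational(1, 100))) = Add(Mul(49, Pow(Add(4, 12, -72), -1)), Rational(-199, 100)) = Add(Mul(49, Pow(-56, -1)), Rational(-199, 100)) = Add(Mul(49, Rational(-1, 56)), Rational(-199, 100)) = Add(Rational(-7, 8), Rational(-199, 100)) = Rational(-573, 200)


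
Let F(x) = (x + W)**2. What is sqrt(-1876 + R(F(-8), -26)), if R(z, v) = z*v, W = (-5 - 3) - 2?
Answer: 10*I*sqrt(103) ≈ 101.49*I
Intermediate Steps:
W = -10 (W = -8 - 2 = -10)
F(x) = (-10 + x)**2 (F(x) = (x - 10)**2 = (-10 + x)**2)
R(z, v) = v*z
sqrt(-1876 + R(F(-8), -26)) = sqrt(-1876 - 26*(-10 - 8)**2) = sqrt(-1876 - 26*(-18)**2) = sqrt(-1876 - 26*324) = sqrt(-1876 - 8424) = sqrt(-10300) = 10*I*sqrt(103)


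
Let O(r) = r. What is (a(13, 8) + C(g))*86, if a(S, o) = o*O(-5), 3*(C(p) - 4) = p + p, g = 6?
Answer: -2752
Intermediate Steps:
C(p) = 4 + 2*p/3 (C(p) = 4 + (p + p)/3 = 4 + (2*p)/3 = 4 + 2*p/3)
a(S, o) = -5*o (a(S, o) = o*(-5) = -5*o)
(a(13, 8) + C(g))*86 = (-5*8 + (4 + (2/3)*6))*86 = (-40 + (4 + 4))*86 = (-40 + 8)*86 = -32*86 = -2752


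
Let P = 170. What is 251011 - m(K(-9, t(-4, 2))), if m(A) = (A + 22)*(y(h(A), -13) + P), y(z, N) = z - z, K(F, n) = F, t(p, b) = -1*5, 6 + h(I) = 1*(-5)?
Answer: 248801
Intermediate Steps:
h(I) = -11 (h(I) = -6 + 1*(-5) = -6 - 5 = -11)
t(p, b) = -5
y(z, N) = 0
m(A) = 3740 + 170*A (m(A) = (A + 22)*(0 + 170) = (22 + A)*170 = 3740 + 170*A)
251011 - m(K(-9, t(-4, 2))) = 251011 - (3740 + 170*(-9)) = 251011 - (3740 - 1530) = 251011 - 1*2210 = 251011 - 2210 = 248801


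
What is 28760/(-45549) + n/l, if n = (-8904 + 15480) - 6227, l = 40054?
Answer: -162293777/260631378 ≈ -0.62269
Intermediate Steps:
n = 349 (n = 6576 - 6227 = 349)
28760/(-45549) + n/l = 28760/(-45549) + 349/40054 = 28760*(-1/45549) + 349*(1/40054) = -28760/45549 + 349/40054 = -162293777/260631378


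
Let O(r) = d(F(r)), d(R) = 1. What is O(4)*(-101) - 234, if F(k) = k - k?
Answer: -335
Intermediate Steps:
F(k) = 0
O(r) = 1
O(4)*(-101) - 234 = 1*(-101) - 234 = -101 - 234 = -335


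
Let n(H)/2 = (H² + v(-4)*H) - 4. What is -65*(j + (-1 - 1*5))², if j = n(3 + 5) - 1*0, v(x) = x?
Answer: -162500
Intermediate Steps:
n(H) = -8 - 8*H + 2*H² (n(H) = 2*((H² - 4*H) - 4) = 2*(-4 + H² - 4*H) = -8 - 8*H + 2*H²)
j = 56 (j = (-8 - 8*(3 + 5) + 2*(3 + 5)²) - 1*0 = (-8 - 8*8 + 2*8²) + 0 = (-8 - 64 + 2*64) + 0 = (-8 - 64 + 128) + 0 = 56 + 0 = 56)
-65*(j + (-1 - 1*5))² = -65*(56 + (-1 - 1*5))² = -65*(56 + (-1 - 5))² = -65*(56 - 6)² = -65*50² = -65*2500 = -162500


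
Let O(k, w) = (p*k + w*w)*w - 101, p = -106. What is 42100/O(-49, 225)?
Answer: 21050/6279587 ≈ 0.0033521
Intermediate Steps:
O(k, w) = -101 + w*(w**2 - 106*k) (O(k, w) = (-106*k + w*w)*w - 101 = (-106*k + w**2)*w - 101 = (w**2 - 106*k)*w - 101 = w*(w**2 - 106*k) - 101 = -101 + w*(w**2 - 106*k))
42100/O(-49, 225) = 42100/(-101 + 225**3 - 106*(-49)*225) = 42100/(-101 + 11390625 + 1168650) = 42100/12559174 = 42100*(1/12559174) = 21050/6279587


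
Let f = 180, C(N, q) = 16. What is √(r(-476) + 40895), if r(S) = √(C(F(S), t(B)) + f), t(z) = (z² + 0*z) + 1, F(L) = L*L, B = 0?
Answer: √40909 ≈ 202.26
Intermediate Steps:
F(L) = L²
t(z) = 1 + z² (t(z) = (z² + 0) + 1 = z² + 1 = 1 + z²)
r(S) = 14 (r(S) = √(16 + 180) = √196 = 14)
√(r(-476) + 40895) = √(14 + 40895) = √40909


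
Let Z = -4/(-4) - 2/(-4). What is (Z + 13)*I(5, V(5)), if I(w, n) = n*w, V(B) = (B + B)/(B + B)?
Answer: 145/2 ≈ 72.500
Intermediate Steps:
V(B) = 1 (V(B) = (2*B)/((2*B)) = (2*B)*(1/(2*B)) = 1)
Z = 3/2 (Z = -4*(-¼) - 2*(-¼) = 1 + ½ = 3/2 ≈ 1.5000)
(Z + 13)*I(5, V(5)) = (3/2 + 13)*(1*5) = (29/2)*5 = 145/2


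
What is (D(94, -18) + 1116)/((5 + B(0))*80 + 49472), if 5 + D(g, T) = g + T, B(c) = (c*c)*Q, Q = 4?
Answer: 1187/49872 ≈ 0.023801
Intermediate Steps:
B(c) = 4*c² (B(c) = (c*c)*4 = c²*4 = 4*c²)
D(g, T) = -5 + T + g (D(g, T) = -5 + (g + T) = -5 + (T + g) = -5 + T + g)
(D(94, -18) + 1116)/((5 + B(0))*80 + 49472) = ((-5 - 18 + 94) + 1116)/((5 + 4*0²)*80 + 49472) = (71 + 1116)/((5 + 4*0)*80 + 49472) = 1187/((5 + 0)*80 + 49472) = 1187/(5*80 + 49472) = 1187/(400 + 49472) = 1187/49872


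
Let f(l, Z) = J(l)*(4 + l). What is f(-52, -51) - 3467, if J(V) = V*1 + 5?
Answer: -1211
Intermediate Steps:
J(V) = 5 + V (J(V) = V + 5 = 5 + V)
f(l, Z) = (4 + l)*(5 + l) (f(l, Z) = (5 + l)*(4 + l) = (4 + l)*(5 + l))
f(-52, -51) - 3467 = (4 - 52)*(5 - 52) - 3467 = -48*(-47) - 3467 = 2256 - 3467 = -1211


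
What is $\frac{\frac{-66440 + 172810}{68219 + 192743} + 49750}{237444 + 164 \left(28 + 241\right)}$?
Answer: $\frac{1298296587}{7347646072} \approx 0.1767$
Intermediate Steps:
$\frac{\frac{-66440 + 172810}{68219 + 192743} + 49750}{237444 + 164 \left(28 + 241\right)} = \frac{\frac{106370}{260962} + 49750}{237444 + 164 \cdot 269} = \frac{106370 \cdot \frac{1}{260962} + 49750}{237444 + 44116} = \frac{\frac{53185}{130481} + 49750}{281560} = \frac{6491482935}{130481} \cdot \frac{1}{281560} = \frac{1298296587}{7347646072}$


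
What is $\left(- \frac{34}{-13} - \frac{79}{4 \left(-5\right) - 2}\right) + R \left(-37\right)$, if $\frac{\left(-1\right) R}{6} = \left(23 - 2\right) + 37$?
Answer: $\frac{3684311}{286} \approx 12882.0$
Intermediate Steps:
$R = -348$ ($R = - 6 \left(\left(23 - 2\right) + 37\right) = - 6 \left(21 + 37\right) = \left(-6\right) 58 = -348$)
$\left(- \frac{34}{-13} - \frac{79}{4 \left(-5\right) - 2}\right) + R \left(-37\right) = \left(- \frac{34}{-13} - \frac{79}{4 \left(-5\right) - 2}\right) - -12876 = \left(\left(-34\right) \left(- \frac{1}{13}\right) - \frac{79}{-20 - 2}\right) + 12876 = \left(\frac{34}{13} - \frac{79}{-22}\right) + 12876 = \left(\frac{34}{13} - - \frac{79}{22}\right) + 12876 = \left(\frac{34}{13} + \frac{79}{22}\right) + 12876 = \frac{1775}{286} + 12876 = \frac{3684311}{286}$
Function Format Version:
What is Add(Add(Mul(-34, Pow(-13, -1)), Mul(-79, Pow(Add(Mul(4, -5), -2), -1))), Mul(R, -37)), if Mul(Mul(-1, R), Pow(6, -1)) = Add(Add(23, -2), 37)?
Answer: Rational(3684311, 286) ≈ 12882.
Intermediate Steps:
R = -348 (R = Mul(-6, Add(Add(23, -2), 37)) = Mul(-6, Add(21, 37)) = Mul(-6, 58) = -348)
Add(Add(Mul(-34, Pow(-13, -1)), Mul(-79, Pow(Add(Mul(4, -5), -2), -1))), Mul(R, -37)) = Add(Add(Mul(-34, Pow(-13, -1)), Mul(-79, Pow(Add(Mul(4, -5), -2), -1))), Mul(-348, -37)) = Add(Add(Mul(-34, Rational(-1, 13)), Mul(-79, Pow(Add(-20, -2), -1))), 12876) = Add(Add(Rational(34, 13), Mul(-79, Pow(-22, -1))), 12876) = Add(Add(Rational(34, 13), Mul(-79, Rational(-1, 22))), 12876) = Add(Add(Rational(34, 13), Rational(79, 22)), 12876) = Add(Rational(1775, 286), 12876) = Rational(3684311, 286)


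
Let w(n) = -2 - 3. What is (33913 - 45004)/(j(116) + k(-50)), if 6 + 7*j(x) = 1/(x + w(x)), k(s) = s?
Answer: 1231101/5645 ≈ 218.09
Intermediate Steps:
w(n) = -5
j(x) = -6/7 + 1/(7*(-5 + x)) (j(x) = -6/7 + 1/(7*(x - 5)) = -6/7 + 1/(7*(-5 + x)))
(33913 - 45004)/(j(116) + k(-50)) = (33913 - 45004)/((31 - 6*116)/(7*(-5 + 116)) - 50) = -11091/((⅐)*(31 - 696)/111 - 50) = -11091/((⅐)*(1/111)*(-665) - 50) = -11091/(-95/111 - 50) = -11091/(-5645/111) = -11091*(-111/5645) = 1231101/5645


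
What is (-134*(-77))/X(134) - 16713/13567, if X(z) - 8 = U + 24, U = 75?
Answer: 138196015/1451669 ≈ 95.198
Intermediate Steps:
X(z) = 107 (X(z) = 8 + (75 + 24) = 8 + 99 = 107)
(-134*(-77))/X(134) - 16713/13567 = -134*(-77)/107 - 16713/13567 = 10318*(1/107) - 16713*1/13567 = 10318/107 - 16713/13567 = 138196015/1451669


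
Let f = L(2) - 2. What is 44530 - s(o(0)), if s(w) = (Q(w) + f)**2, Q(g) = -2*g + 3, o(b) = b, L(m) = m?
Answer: 44521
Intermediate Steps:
Q(g) = 3 - 2*g
f = 0 (f = 2 - 2 = 0)
s(w) = (3 - 2*w)**2 (s(w) = ((3 - 2*w) + 0)**2 = (3 - 2*w)**2)
44530 - s(o(0)) = 44530 - (-3 + 2*0)**2 = 44530 - (-3 + 0)**2 = 44530 - 1*(-3)**2 = 44530 - 1*9 = 44530 - 9 = 44521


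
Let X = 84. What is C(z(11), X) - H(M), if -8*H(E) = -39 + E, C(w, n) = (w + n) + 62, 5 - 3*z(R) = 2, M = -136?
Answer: 1001/8 ≈ 125.13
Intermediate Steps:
z(R) = 1 (z(R) = 5/3 - 1/3*2 = 5/3 - 2/3 = 1)
C(w, n) = 62 + n + w (C(w, n) = (n + w) + 62 = 62 + n + w)
H(E) = 39/8 - E/8 (H(E) = -(-39 + E)/8 = 39/8 - E/8)
C(z(11), X) - H(M) = (62 + 84 + 1) - (39/8 - 1/8*(-136)) = 147 - (39/8 + 17) = 147 - 1*175/8 = 147 - 175/8 = 1001/8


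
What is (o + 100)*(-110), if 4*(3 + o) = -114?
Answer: -7535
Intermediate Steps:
o = -63/2 (o = -3 + (¼)*(-114) = -3 - 57/2 = -63/2 ≈ -31.500)
(o + 100)*(-110) = (-63/2 + 100)*(-110) = (137/2)*(-110) = -7535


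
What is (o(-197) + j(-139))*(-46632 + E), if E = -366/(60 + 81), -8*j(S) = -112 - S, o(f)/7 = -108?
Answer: 6657671475/188 ≈ 3.5413e+7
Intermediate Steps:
o(f) = -756 (o(f) = 7*(-108) = -756)
j(S) = 14 + S/8 (j(S) = -(-112 - S)/8 = 14 + S/8)
E = -122/47 (E = -366/141 = (1/141)*(-366) = -122/47 ≈ -2.5957)
(o(-197) + j(-139))*(-46632 + E) = (-756 + (14 + (1/8)*(-139)))*(-46632 - 122/47) = (-756 + (14 - 139/8))*(-2191826/47) = (-756 - 27/8)*(-2191826/47) = -6075/8*(-2191826/47) = 6657671475/188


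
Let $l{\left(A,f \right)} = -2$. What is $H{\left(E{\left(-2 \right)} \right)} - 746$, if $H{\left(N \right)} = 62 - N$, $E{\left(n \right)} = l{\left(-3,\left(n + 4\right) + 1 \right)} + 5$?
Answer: $-687$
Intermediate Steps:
$E{\left(n \right)} = 3$ ($E{\left(n \right)} = -2 + 5 = 3$)
$H{\left(E{\left(-2 \right)} \right)} - 746 = \left(62 - 3\right) - 746 = \left(62 - 3\right) + \left(-1374 + 628\right) = 59 - 746 = -687$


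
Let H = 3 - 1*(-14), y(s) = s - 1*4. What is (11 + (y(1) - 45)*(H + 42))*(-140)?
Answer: 394940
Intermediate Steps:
y(s) = -4 + s (y(s) = s - 4 = -4 + s)
H = 17 (H = 3 + 14 = 17)
(11 + (y(1) - 45)*(H + 42))*(-140) = (11 + ((-4 + 1) - 45)*(17 + 42))*(-140) = (11 + (-3 - 45)*59)*(-140) = (11 - 48*59)*(-140) = (11 - 2832)*(-140) = -2821*(-140) = 394940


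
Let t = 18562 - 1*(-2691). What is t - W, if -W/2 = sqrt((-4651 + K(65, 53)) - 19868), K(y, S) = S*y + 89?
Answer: 21253 + 2*I*sqrt(20985) ≈ 21253.0 + 289.72*I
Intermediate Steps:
K(y, S) = 89 + S*y
t = 21253 (t = 18562 + 2691 = 21253)
W = -2*I*sqrt(20985) (W = -2*sqrt((-4651 + (89 + 53*65)) - 19868) = -2*sqrt((-4651 + (89 + 3445)) - 19868) = -2*sqrt((-4651 + 3534) - 19868) = -2*sqrt(-1117 - 19868) = -2*I*sqrt(20985) ≈ -289.72*I)
t - W = 21253 - (-2)*I*sqrt(20985) = 21253 + 2*I*sqrt(20985)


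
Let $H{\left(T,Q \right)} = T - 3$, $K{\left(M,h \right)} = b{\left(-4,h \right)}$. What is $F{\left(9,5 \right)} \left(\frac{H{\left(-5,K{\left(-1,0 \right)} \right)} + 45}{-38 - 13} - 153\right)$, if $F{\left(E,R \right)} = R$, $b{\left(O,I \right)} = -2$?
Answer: $- \frac{39200}{51} \approx -768.63$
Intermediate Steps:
$K{\left(M,h \right)} = -2$
$H{\left(T,Q \right)} = -3 + T$
$F{\left(9,5 \right)} \left(\frac{H{\left(-5,K{\left(-1,0 \right)} \right)} + 45}{-38 - 13} - 153\right) = 5 \left(\frac{\left(-3 - 5\right) + 45}{-38 - 13} - 153\right) = 5 \left(\frac{-8 + 45}{-51} - 153\right) = 5 \left(37 \left(- \frac{1}{51}\right) - 153\right) = 5 \left(- \frac{37}{51} - 153\right) = 5 \left(- \frac{7840}{51}\right) = - \frac{39200}{51}$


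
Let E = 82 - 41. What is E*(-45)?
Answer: -1845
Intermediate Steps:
E = 41
E*(-45) = 41*(-45) = -1845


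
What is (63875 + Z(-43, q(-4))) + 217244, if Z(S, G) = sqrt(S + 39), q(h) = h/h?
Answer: 281119 + 2*I ≈ 2.8112e+5 + 2.0*I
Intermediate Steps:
q(h) = 1
Z(S, G) = sqrt(39 + S)
(63875 + Z(-43, q(-4))) + 217244 = (63875 + sqrt(39 - 43)) + 217244 = (63875 + sqrt(-4)) + 217244 = (63875 + 2*I) + 217244 = 281119 + 2*I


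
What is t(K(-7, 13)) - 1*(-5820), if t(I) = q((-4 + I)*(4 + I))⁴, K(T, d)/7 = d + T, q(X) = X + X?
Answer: 149377675110076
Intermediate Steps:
q(X) = 2*X
K(T, d) = 7*T + 7*d (K(T, d) = 7*(d + T) = 7*(T + d) = 7*T + 7*d)
t(I) = 16*(-4 + I)⁴*(4 + I)⁴ (t(I) = (2*((-4 + I)*(4 + I)))⁴ = (2*(-4 + I)*(4 + I))⁴ = 16*(-4 + I)⁴*(4 + I)⁴)
t(K(-7, 13)) - 1*(-5820) = 16*(-16 + (7*(-7) + 7*13)²)⁴ - 1*(-5820) = 16*(-16 + (-49 + 91)²)⁴ + 5820 = 16*(-16 + 42²)⁴ + 5820 = 16*(-16 + 1764)⁴ + 5820 = 16*1748⁴ + 5820 = 16*9336104694016 + 5820 = 149377675104256 + 5820 = 149377675110076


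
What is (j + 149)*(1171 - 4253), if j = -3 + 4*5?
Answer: -511612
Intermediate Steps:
j = 17 (j = -3 + 20 = 17)
(j + 149)*(1171 - 4253) = (17 + 149)*(1171 - 4253) = 166*(-3082) = -511612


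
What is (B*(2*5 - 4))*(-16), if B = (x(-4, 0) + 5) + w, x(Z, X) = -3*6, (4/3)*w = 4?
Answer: 960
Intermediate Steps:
w = 3 (w = (¾)*4 = 3)
x(Z, X) = -18
B = -10 (B = (-18 + 5) + 3 = -13 + 3 = -10)
(B*(2*5 - 4))*(-16) = -10*(2*5 - 4)*(-16) = -10*(10 - 4)*(-16) = -10*6*(-16) = -60*(-16) = 960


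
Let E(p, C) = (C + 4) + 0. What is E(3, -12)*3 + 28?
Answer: 4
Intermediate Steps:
E(p, C) = 4 + C (E(p, C) = (4 + C) + 0 = 4 + C)
E(3, -12)*3 + 28 = (4 - 12)*3 + 28 = -8*3 + 28 = -24 + 28 = 4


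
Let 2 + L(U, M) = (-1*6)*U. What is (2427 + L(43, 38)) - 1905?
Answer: 262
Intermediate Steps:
L(U, M) = -2 - 6*U (L(U, M) = -2 + (-1*6)*U = -2 - 6*U)
(2427 + L(43, 38)) - 1905 = (2427 + (-2 - 6*43)) - 1905 = (2427 + (-2 - 258)) - 1905 = (2427 - 260) - 1905 = 2167 - 1905 = 262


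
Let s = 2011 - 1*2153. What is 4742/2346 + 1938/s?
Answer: -968296/83283 ≈ -11.627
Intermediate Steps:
s = -142 (s = 2011 - 2153 = -142)
4742/2346 + 1938/s = 4742/2346 + 1938/(-142) = 4742*(1/2346) + 1938*(-1/142) = 2371/1173 - 969/71 = -968296/83283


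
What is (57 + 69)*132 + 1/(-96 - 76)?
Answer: 2860703/172 ≈ 16632.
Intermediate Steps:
(57 + 69)*132 + 1/(-96 - 76) = 126*132 + 1/(-172) = 16632 - 1/172 = 2860703/172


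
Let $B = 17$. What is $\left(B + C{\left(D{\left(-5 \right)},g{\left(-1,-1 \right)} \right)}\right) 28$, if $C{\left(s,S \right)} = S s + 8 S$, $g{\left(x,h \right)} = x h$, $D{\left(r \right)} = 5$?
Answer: $840$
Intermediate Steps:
$g{\left(x,h \right)} = h x$
$C{\left(s,S \right)} = 8 S + S s$
$\left(B + C{\left(D{\left(-5 \right)},g{\left(-1,-1 \right)} \right)}\right) 28 = \left(17 + \left(-1\right) \left(-1\right) \left(8 + 5\right)\right) 28 = \left(17 + 1 \cdot 13\right) 28 = \left(17 + 13\right) 28 = 30 \cdot 28 = 840$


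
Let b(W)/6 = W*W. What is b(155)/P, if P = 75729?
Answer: 48050/25243 ≈ 1.9035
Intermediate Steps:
b(W) = 6*W**2 (b(W) = 6*(W*W) = 6*W**2)
b(155)/P = (6*155**2)/75729 = (6*24025)*(1/75729) = 144150*(1/75729) = 48050/25243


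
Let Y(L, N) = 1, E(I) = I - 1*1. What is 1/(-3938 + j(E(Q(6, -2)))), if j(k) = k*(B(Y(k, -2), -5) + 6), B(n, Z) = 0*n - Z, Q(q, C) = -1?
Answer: -1/3960 ≈ -0.00025253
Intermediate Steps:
E(I) = -1 + I (E(I) = I - 1 = -1 + I)
B(n, Z) = -Z (B(n, Z) = 0 - Z = -Z)
j(k) = 11*k (j(k) = k*(-1*(-5) + 6) = k*(5 + 6) = k*11 = 11*k)
1/(-3938 + j(E(Q(6, -2)))) = 1/(-3938 + 11*(-1 - 1)) = 1/(-3938 + 11*(-2)) = 1/(-3938 - 22) = 1/(-3960) = -1/3960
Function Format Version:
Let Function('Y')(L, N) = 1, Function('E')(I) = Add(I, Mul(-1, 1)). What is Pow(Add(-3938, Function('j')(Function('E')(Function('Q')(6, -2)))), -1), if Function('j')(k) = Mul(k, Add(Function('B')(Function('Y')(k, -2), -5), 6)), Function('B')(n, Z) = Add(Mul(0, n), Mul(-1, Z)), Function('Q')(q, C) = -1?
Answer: Rational(-1, 3960) ≈ -0.00025253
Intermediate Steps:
Function('E')(I) = Add(-1, I) (Function('E')(I) = Add(I, -1) = Add(-1, I))
Function('B')(n, Z) = Mul(-1, Z) (Function('B')(n, Z) = Add(0, Mul(-1, Z)) = Mul(-1, Z))
Function('j')(k) = Mul(11, k) (Function('j')(k) = Mul(k, Add(Mul(-1, -5), 6)) = Mul(k, Add(5, 6)) = Mul(k, 11) = Mul(11, k))
Pow(Add(-3938, Function('j')(Function('E')(Function('Q')(6, -2)))), -1) = Pow(Add(-3938, Mul(11, Add(-1, -1))), -1) = Pow(Add(-3938, Mul(11, -2)), -1) = Pow(Add(-3938, -22), -1) = Pow(-3960, -1) = Rational(-1, 3960)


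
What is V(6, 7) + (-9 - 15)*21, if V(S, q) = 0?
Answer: -504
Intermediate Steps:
V(6, 7) + (-9 - 15)*21 = 0 + (-9 - 15)*21 = 0 - 24*21 = 0 - 504 = -504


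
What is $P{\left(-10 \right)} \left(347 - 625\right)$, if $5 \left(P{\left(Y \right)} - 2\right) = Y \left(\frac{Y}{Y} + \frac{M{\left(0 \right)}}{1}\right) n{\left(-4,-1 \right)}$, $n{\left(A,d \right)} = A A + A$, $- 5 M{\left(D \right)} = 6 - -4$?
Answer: $-7228$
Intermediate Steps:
$M{\left(D \right)} = -2$ ($M{\left(D \right)} = - \frac{6 - -4}{5} = - \frac{6 + 4}{5} = \left(- \frac{1}{5}\right) 10 = -2$)
$n{\left(A,d \right)} = A + A^{2}$ ($n{\left(A,d \right)} = A^{2} + A = A + A^{2}$)
$P{\left(Y \right)} = 2 - \frac{12 Y}{5}$ ($P{\left(Y \right)} = 2 + \frac{Y \left(\frac{Y}{Y} - \frac{2}{1}\right) \left(- 4 \left(1 - 4\right)\right)}{5} = 2 + \frac{Y \left(1 - 2\right) \left(\left(-4\right) \left(-3\right)\right)}{5} = 2 + \frac{Y \left(1 - 2\right) 12}{5} = 2 + \frac{Y \left(-1\right) 12}{5} = 2 + \frac{- Y 12}{5} = 2 + \frac{\left(-12\right) Y}{5} = 2 - \frac{12 Y}{5}$)
$P{\left(-10 \right)} \left(347 - 625\right) = \left(2 - -24\right) \left(347 - 625\right) = \left(2 + 24\right) \left(347 - 625\right) = 26 \left(-278\right) = -7228$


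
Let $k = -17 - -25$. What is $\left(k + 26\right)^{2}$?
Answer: $1156$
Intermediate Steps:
$k = 8$ ($k = -17 + 25 = 8$)
$\left(k + 26\right)^{2} = \left(8 + 26\right)^{2} = 34^{2} = 1156$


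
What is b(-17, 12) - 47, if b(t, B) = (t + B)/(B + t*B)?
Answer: -9019/192 ≈ -46.974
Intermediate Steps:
b(t, B) = (B + t)/(B + B*t)
b(-17, 12) - 47 = (12 - 17)/(12*(1 - 17)) - 47 = (1/12)*(-5)/(-16) - 47 = (1/12)*(-1/16)*(-5) - 47 = 5/192 - 47 = -9019/192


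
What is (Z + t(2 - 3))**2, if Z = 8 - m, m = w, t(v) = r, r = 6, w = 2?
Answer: 144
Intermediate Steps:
t(v) = 6
m = 2
Z = 6 (Z = 8 - 1*2 = 8 - 2 = 6)
(Z + t(2 - 3))**2 = (6 + 6)**2 = 12**2 = 144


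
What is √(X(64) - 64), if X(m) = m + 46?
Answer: √46 ≈ 6.7823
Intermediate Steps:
X(m) = 46 + m
√(X(64) - 64) = √((46 + 64) - 64) = √(110 - 64) = √46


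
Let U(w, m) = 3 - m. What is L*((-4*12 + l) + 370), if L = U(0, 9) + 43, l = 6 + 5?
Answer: 12321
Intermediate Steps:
l = 11
L = 37 (L = (3 - 1*9) + 43 = (3 - 9) + 43 = -6 + 43 = 37)
L*((-4*12 + l) + 370) = 37*((-4*12 + 11) + 370) = 37*((-48 + 11) + 370) = 37*(-37 + 370) = 37*333 = 12321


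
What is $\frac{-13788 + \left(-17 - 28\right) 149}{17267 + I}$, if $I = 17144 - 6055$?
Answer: $- \frac{6831}{9452} \approx -0.7227$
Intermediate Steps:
$I = 11089$
$\frac{-13788 + \left(-17 - 28\right) 149}{17267 + I} = \frac{-13788 + \left(-17 - 28\right) 149}{17267 + 11089} = \frac{-13788 - 6705}{28356} = \left(-13788 - 6705\right) \frac{1}{28356} = \left(-20493\right) \frac{1}{28356} = - \frac{6831}{9452}$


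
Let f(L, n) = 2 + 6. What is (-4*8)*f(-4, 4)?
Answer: -256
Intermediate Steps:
f(L, n) = 8
(-4*8)*f(-4, 4) = -4*8*8 = -32*8 = -256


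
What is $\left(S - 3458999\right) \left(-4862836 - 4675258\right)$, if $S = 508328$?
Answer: $28143777361074$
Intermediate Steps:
$\left(S - 3458999\right) \left(-4862836 - 4675258\right) = \left(508328 - 3458999\right) \left(-4862836 - 4675258\right) = \left(-2950671\right) \left(-9538094\right) = 28143777361074$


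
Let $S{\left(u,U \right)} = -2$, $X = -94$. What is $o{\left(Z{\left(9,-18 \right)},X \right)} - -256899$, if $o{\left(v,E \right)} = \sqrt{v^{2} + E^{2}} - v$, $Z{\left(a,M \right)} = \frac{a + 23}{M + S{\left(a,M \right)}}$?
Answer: $\frac{1284503}{5} + \frac{2 \sqrt{55241}}{5} \approx 2.5699 \cdot 10^{5}$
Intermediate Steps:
$Z{\left(a,M \right)} = \frac{23 + a}{-2 + M}$ ($Z{\left(a,M \right)} = \frac{a + 23}{M - 2} = \frac{23 + a}{-2 + M}$)
$o{\left(v,E \right)} = \sqrt{E^{2} + v^{2}} - v$
$o{\left(Z{\left(9,-18 \right)},X \right)} - -256899 = \left(\sqrt{\left(-94\right)^{2} + \left(\frac{23 + 9}{-2 - 18}\right)^{2}} - \frac{23 + 9}{-2 - 18}\right) - -256899 = \left(\sqrt{8836 + \left(\frac{1}{-20} \cdot 32\right)^{2}} - \frac{1}{-20} \cdot 32\right) + 256899 = \left(\sqrt{8836 + \left(\left(- \frac{1}{20}\right) 32\right)^{2}} - \left(- \frac{1}{20}\right) 32\right) + 256899 = \left(\sqrt{8836 + \left(- \frac{8}{5}\right)^{2}} - - \frac{8}{5}\right) + 256899 = \left(\sqrt{8836 + \frac{64}{25}} + \frac{8}{5}\right) + 256899 = \left(\sqrt{\frac{220964}{25}} + \frac{8}{5}\right) + 256899 = \left(\frac{2 \sqrt{55241}}{5} + \frac{8}{5}\right) + 256899 = \left(\frac{8}{5} + \frac{2 \sqrt{55241}}{5}\right) + 256899 = \frac{1284503}{5} + \frac{2 \sqrt{55241}}{5}$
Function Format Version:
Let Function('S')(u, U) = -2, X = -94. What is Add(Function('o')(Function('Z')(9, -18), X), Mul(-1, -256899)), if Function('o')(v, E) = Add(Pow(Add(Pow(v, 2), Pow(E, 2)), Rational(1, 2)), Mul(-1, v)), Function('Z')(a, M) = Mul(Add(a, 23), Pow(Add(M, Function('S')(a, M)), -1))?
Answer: Add(Rational(1284503, 5), Mul(Rational(2, 5), Pow(55241, Rational(1, 2)))) ≈ 2.5699e+5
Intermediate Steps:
Function('Z')(a, M) = Mul(Pow(Add(-2, M), -1), Add(23, a)) (Function('Z')(a, M) = Mul(Add(a, 23), Pow(Add(M, -2), -1)) = Mul(Add(23, a), Pow(Add(-2, M), -1)) = Mul(Pow(Add(-2, M), -1), Add(23, a)))
Function('o')(v, E) = Add(Pow(Add(Pow(E, 2), Pow(v, 2)), Rational(1, 2)), Mul(-1, v))
Add(Function('o')(Function('Z')(9, -18), X), Mul(-1, -256899)) = Add(Add(Pow(Add(Pow(-94, 2), Pow(Mul(Pow(Add(-2, -18), -1), Add(23, 9)), 2)), Rational(1, 2)), Mul(-1, Mul(Pow(Add(-2, -18), -1), Add(23, 9)))), Mul(-1, -256899)) = Add(Add(Pow(Add(8836, Pow(Mul(Pow(-20, -1), 32), 2)), Rational(1, 2)), Mul(-1, Mul(Pow(-20, -1), 32))), 256899) = Add(Add(Pow(Add(8836, Pow(Mul(Rational(-1, 20), 32), 2)), Rational(1, 2)), Mul(-1, Mul(Rational(-1, 20), 32))), 256899) = Add(Add(Pow(Add(8836, Pow(Rational(-8, 5), 2)), Rational(1, 2)), Mul(-1, Rational(-8, 5))), 256899) = Add(Add(Pow(Add(8836, Rational(64, 25)), Rational(1, 2)), Rational(8, 5)), 256899) = Add(Add(Pow(Rational(220964, 25), Rational(1, 2)), Rational(8, 5)), 256899) = Add(Add(Mul(Rational(2, 5), Pow(55241, Rational(1, 2))), Rational(8, 5)), 256899) = Add(Add(Rational(8, 5), Mul(Rational(2, 5), Pow(55241, Rational(1, 2)))), 256899) = Add(Rational(1284503, 5), Mul(Rational(2, 5), Pow(55241, Rational(1, 2))))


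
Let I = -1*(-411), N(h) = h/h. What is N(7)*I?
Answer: 411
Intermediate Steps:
N(h) = 1
I = 411
N(7)*I = 1*411 = 411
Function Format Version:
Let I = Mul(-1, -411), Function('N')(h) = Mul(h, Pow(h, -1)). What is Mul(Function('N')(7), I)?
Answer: 411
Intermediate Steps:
Function('N')(h) = 1
I = 411
Mul(Function('N')(7), I) = Mul(1, 411) = 411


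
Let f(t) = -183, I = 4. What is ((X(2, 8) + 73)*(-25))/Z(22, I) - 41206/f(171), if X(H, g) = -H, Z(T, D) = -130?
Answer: 1136321/4758 ≈ 238.82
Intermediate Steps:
((X(2, 8) + 73)*(-25))/Z(22, I) - 41206/f(171) = ((-1*2 + 73)*(-25))/(-130) - 41206/(-183) = ((-2 + 73)*(-25))*(-1/130) - 41206*(-1/183) = (71*(-25))*(-1/130) + 41206/183 = -1775*(-1/130) + 41206/183 = 355/26 + 41206/183 = 1136321/4758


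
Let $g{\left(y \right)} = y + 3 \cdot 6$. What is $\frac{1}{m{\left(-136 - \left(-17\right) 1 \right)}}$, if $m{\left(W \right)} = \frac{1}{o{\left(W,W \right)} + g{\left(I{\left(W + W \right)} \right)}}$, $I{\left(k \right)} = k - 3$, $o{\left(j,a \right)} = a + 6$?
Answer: $-336$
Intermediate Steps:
$o{\left(j,a \right)} = 6 + a$
$I{\left(k \right)} = -3 + k$
$g{\left(y \right)} = 18 + y$ ($g{\left(y \right)} = y + 18 = 18 + y$)
$m{\left(W \right)} = \frac{1}{21 + 3 W}$ ($m{\left(W \right)} = \frac{1}{\left(6 + W\right) + \left(18 + \left(-3 + \left(W + W\right)\right)\right)} = \frac{1}{\left(6 + W\right) + \left(18 + \left(-3 + 2 W\right)\right)} = \frac{1}{\left(6 + W\right) + \left(15 + 2 W\right)} = \frac{1}{21 + 3 W}$)
$\frac{1}{m{\left(-136 - \left(-17\right) 1 \right)}} = \frac{1}{\frac{1}{3} \frac{1}{7 - \left(136 - 17\right)}} = \frac{1}{\frac{1}{3} \frac{1}{7 - 119}} = \frac{1}{\frac{1}{3} \frac{1}{-112}} = \frac{1}{\frac{1}{3} \left(- \frac{1}{112}\right)} = \frac{1}{- \frac{1}{336}} = -336$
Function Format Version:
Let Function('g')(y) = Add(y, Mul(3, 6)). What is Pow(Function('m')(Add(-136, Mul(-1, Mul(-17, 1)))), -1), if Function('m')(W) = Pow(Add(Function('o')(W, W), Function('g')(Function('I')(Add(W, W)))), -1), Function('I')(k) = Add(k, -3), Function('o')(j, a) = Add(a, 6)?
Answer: -336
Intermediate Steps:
Function('o')(j, a) = Add(6, a)
Function('I')(k) = Add(-3, k)
Function('g')(y) = Add(18, y) (Function('g')(y) = Add(y, 18) = Add(18, y))
Function('m')(W) = Pow(Add(21, Mul(3, W)), -1) (Function('m')(W) = Pow(Add(Add(6, W), Add(18, Add(-3, Add(W, W)))), -1) = Pow(Add(Add(6, W), Add(18, Add(-3, Mul(2, W)))), -1) = Pow(Add(Add(6, W), Add(15, Mul(2, W))), -1) = Pow(Add(21, Mul(3, W)), -1))
Pow(Function('m')(Add(-136, Mul(-1, Mul(-17, 1)))), -1) = Pow(Mul(Rational(1, 3), Pow(Add(7, Add(-136, Mul(-1, Mul(-17, 1)))), -1)), -1) = Pow(Mul(Rational(1, 3), Pow(Add(7, Add(-136, Mul(-1, -17))), -1)), -1) = Pow(Mul(Rational(1, 3), Pow(Add(7, Add(-136, 17)), -1)), -1) = Pow(Mul(Rational(1, 3), Pow(Add(7, -119), -1)), -1) = Pow(Mul(Rational(1, 3), Pow(-112, -1)), -1) = Pow(Mul(Rational(1, 3), Rational(-1, 112)), -1) = Pow(Rational(-1, 336), -1) = -336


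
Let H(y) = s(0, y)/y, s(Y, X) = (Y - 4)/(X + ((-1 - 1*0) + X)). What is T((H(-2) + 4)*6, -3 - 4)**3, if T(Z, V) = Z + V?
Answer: 389017/125 ≈ 3112.1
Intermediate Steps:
s(Y, X) = (-4 + Y)/(-1 + 2*X) (s(Y, X) = (-4 + Y)/(X + ((-1 + 0) + X)) = (-4 + Y)/(X + (-1 + X)) = (-4 + Y)/(-1 + 2*X))
H(y) = -4/(y*(-1 + 2*y)) (H(y) = ((-4 + 0)/(-1 + 2*y))/y = (-4/(-1 + 2*y))/y = -4/(y*(-1 + 2*y)))
T(Z, V) = V + Z
T((H(-2) + 4)*6, -3 - 4)**3 = ((-3 - 4) + (-4/(-2*(-1 + 2*(-2))) + 4)*6)**3 = (-7 + (-4*(-1/2)/(-1 - 4) + 4)*6)**3 = (-7 + (-4*(-1/2)/(-5) + 4)*6)**3 = (-7 + (-4*(-1/2)*(-1/5) + 4)*6)**3 = (-7 + (-2/5 + 4)*6)**3 = (-7 + (18/5)*6)**3 = (-7 + 108/5)**3 = (73/5)**3 = 389017/125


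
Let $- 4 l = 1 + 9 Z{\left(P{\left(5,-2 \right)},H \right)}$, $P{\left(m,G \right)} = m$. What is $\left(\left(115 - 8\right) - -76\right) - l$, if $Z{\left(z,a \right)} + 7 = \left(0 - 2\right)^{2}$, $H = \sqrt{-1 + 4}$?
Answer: $\frac{353}{2} \approx 176.5$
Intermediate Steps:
$H = \sqrt{3} \approx 1.732$
$Z{\left(z,a \right)} = -3$ ($Z{\left(z,a \right)} = -7 + \left(0 - 2\right)^{2} = -7 + \left(-2\right)^{2} = -7 + 4 = -3$)
$l = \frac{13}{2}$ ($l = - \frac{1 + 9 \left(-3\right)}{4} = - \frac{1 - 27}{4} = \left(- \frac{1}{4}\right) \left(-26\right) = \frac{13}{2} \approx 6.5$)
$\left(\left(115 - 8\right) - -76\right) - l = \left(\left(115 - 8\right) - -76\right) - \frac{13}{2} = \left(107 + 76\right) - \frac{13}{2} = 183 - \frac{13}{2} = \frac{353}{2}$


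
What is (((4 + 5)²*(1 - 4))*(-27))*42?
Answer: 275562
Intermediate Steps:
(((4 + 5)²*(1 - 4))*(-27))*42 = ((9²*(-3))*(-27))*42 = ((81*(-3))*(-27))*42 = -243*(-27)*42 = 6561*42 = 275562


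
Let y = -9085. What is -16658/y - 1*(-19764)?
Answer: 179572598/9085 ≈ 19766.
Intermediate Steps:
-16658/y - 1*(-19764) = -16658/(-9085) - 1*(-19764) = -16658*(-1/9085) + 19764 = 16658/9085 + 19764 = 179572598/9085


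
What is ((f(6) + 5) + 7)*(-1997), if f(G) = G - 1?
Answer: -33949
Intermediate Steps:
f(G) = -1 + G
((f(6) + 5) + 7)*(-1997) = (((-1 + 6) + 5) + 7)*(-1997) = ((5 + 5) + 7)*(-1997) = (10 + 7)*(-1997) = 17*(-1997) = -33949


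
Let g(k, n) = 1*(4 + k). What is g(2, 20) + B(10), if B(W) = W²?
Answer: 106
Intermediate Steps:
g(k, n) = 4 + k
g(2, 20) + B(10) = (4 + 2) + 10² = 6 + 100 = 106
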